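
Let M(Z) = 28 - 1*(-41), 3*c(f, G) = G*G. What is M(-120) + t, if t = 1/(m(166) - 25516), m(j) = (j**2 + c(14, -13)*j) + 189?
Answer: 2397132/34741 ≈ 69.000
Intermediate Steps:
c(f, G) = G**2/3 (c(f, G) = (G*G)/3 = G**2/3)
m(j) = 189 + j**2 + 169*j/3 (m(j) = (j**2 + ((1/3)*(-13)**2)*j) + 189 = (j**2 + ((1/3)*169)*j) + 189 = (j**2 + 169*j/3) + 189 = 189 + j**2 + 169*j/3)
M(Z) = 69 (M(Z) = 28 + 41 = 69)
t = 3/34741 (t = 1/((189 + 166**2 + (169/3)*166) - 25516) = 1/((189 + 27556 + 28054/3) - 25516) = 1/(111289/3 - 25516) = 1/(34741/3) = 3/34741 ≈ 8.6353e-5)
M(-120) + t = 69 + 3/34741 = 2397132/34741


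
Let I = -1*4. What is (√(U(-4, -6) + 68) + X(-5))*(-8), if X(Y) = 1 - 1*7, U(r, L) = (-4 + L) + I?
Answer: 48 - 24*√6 ≈ -10.788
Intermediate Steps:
I = -4
U(r, L) = -8 + L (U(r, L) = (-4 + L) - 4 = -8 + L)
X(Y) = -6 (X(Y) = 1 - 7 = -6)
(√(U(-4, -6) + 68) + X(-5))*(-8) = (√((-8 - 6) + 68) - 6)*(-8) = (√(-14 + 68) - 6)*(-8) = (√54 - 6)*(-8) = (3*√6 - 6)*(-8) = (-6 + 3*√6)*(-8) = 48 - 24*√6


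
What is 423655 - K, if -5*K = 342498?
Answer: 2460773/5 ≈ 4.9215e+5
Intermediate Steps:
K = -342498/5 (K = -1/5*342498 = -342498/5 ≈ -68500.)
423655 - K = 423655 - 1*(-342498/5) = 423655 + 342498/5 = 2460773/5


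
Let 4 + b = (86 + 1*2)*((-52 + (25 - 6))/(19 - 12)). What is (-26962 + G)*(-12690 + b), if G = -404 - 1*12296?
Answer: 519923492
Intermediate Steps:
G = -12700 (G = -404 - 12296 = -12700)
b = -2932/7 (b = -4 + (86 + 1*2)*((-52 + (25 - 6))/(19 - 12)) = -4 + (86 + 2)*((-52 + 19)/7) = -4 + 88*(-33*⅐) = -4 + 88*(-33/7) = -4 - 2904/7 = -2932/7 ≈ -418.86)
(-26962 + G)*(-12690 + b) = (-26962 - 12700)*(-12690 - 2932/7) = -39662*(-91762/7) = 519923492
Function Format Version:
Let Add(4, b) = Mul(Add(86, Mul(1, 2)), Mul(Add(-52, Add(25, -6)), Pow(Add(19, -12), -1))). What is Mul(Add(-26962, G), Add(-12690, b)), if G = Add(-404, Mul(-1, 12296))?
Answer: 519923492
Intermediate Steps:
G = -12700 (G = Add(-404, -12296) = -12700)
b = Rational(-2932, 7) (b = Add(-4, Mul(Add(86, Mul(1, 2)), Mul(Add(-52, Add(25, -6)), Pow(Add(19, -12), -1)))) = Add(-4, Mul(Add(86, 2), Mul(Add(-52, 19), Pow(7, -1)))) = Add(-4, Mul(88, Mul(-33, Rational(1, 7)))) = Add(-4, Mul(88, Rational(-33, 7))) = Add(-4, Rational(-2904, 7)) = Rational(-2932, 7) ≈ -418.86)
Mul(Add(-26962, G), Add(-12690, b)) = Mul(Add(-26962, -12700), Add(-12690, Rational(-2932, 7))) = Mul(-39662, Rational(-91762, 7)) = 519923492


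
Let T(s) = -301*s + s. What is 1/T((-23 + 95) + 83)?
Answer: -1/46500 ≈ -2.1505e-5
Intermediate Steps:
T(s) = -300*s
1/T((-23 + 95) + 83) = 1/(-300*((-23 + 95) + 83)) = 1/(-300*(72 + 83)) = 1/(-300*155) = 1/(-46500) = -1/46500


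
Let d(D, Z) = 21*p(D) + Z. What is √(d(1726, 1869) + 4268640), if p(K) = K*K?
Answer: √66831105 ≈ 8175.0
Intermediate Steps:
p(K) = K²
d(D, Z) = Z + 21*D² (d(D, Z) = 21*D² + Z = Z + 21*D²)
√(d(1726, 1869) + 4268640) = √((1869 + 21*1726²) + 4268640) = √((1869 + 21*2979076) + 4268640) = √((1869 + 62560596) + 4268640) = √(62562465 + 4268640) = √66831105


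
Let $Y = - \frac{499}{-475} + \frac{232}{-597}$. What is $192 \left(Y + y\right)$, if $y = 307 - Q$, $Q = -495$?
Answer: $\frac{14567350592}{94525} \approx 1.5411 \cdot 10^{5}$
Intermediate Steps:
$Y = \frac{187703}{283575}$ ($Y = \left(-499\right) \left(- \frac{1}{475}\right) + 232 \left(- \frac{1}{597}\right) = \frac{499}{475} - \frac{232}{597} = \frac{187703}{283575} \approx 0.66192$)
$y = 802$ ($y = 307 - -495 = 307 + 495 = 802$)
$192 \left(Y + y\right) = 192 \left(\frac{187703}{283575} + 802\right) = 192 \cdot \frac{227614853}{283575} = \frac{14567350592}{94525}$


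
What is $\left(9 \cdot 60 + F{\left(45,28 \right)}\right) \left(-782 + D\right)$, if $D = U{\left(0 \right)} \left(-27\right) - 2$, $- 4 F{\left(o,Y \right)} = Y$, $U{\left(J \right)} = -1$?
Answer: $-403481$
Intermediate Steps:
$F{\left(o,Y \right)} = - \frac{Y}{4}$
$D = 25$ ($D = \left(-1\right) \left(-27\right) - 2 = 27 - 2 = 25$)
$\left(9 \cdot 60 + F{\left(45,28 \right)}\right) \left(-782 + D\right) = \left(9 \cdot 60 - 7\right) \left(-782 + 25\right) = \left(540 - 7\right) \left(-757\right) = 533 \left(-757\right) = -403481$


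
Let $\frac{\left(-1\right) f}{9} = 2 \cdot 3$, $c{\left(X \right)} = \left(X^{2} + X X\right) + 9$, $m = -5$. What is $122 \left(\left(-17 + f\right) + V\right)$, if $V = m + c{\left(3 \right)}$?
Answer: $-5978$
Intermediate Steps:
$c{\left(X \right)} = 9 + 2 X^{2}$ ($c{\left(X \right)} = \left(X^{2} + X^{2}\right) + 9 = 2 X^{2} + 9 = 9 + 2 X^{2}$)
$f = -54$ ($f = - 9 \cdot 2 \cdot 3 = \left(-9\right) 6 = -54$)
$V = 22$ ($V = -5 + \left(9 + 2 \cdot 3^{2}\right) = -5 + \left(9 + 2 \cdot 9\right) = -5 + \left(9 + 18\right) = -5 + 27 = 22$)
$122 \left(\left(-17 + f\right) + V\right) = 122 \left(\left(-17 - 54\right) + 22\right) = 122 \left(-71 + 22\right) = 122 \left(-49\right) = -5978$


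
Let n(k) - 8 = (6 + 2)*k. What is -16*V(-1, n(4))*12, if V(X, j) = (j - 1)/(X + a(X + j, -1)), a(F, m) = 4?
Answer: -2496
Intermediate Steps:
n(k) = 8 + 8*k (n(k) = 8 + (6 + 2)*k = 8 + 8*k)
V(X, j) = (-1 + j)/(4 + X) (V(X, j) = (j - 1)/(X + 4) = (-1 + j)/(4 + X))
-16*V(-1, n(4))*12 = -16*(-1 + (8 + 8*4))/(4 - 1)*12 = -16*(-1 + (8 + 32))/3*12 = -16*(-1 + 40)/3*12 = -16*39/3*12 = -16*13*12 = -208*12 = -2496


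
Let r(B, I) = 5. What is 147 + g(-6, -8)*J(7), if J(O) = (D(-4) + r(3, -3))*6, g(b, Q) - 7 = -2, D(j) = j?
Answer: 177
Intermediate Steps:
g(b, Q) = 5 (g(b, Q) = 7 - 2 = 5)
J(O) = 6 (J(O) = (-4 + 5)*6 = 1*6 = 6)
147 + g(-6, -8)*J(7) = 147 + 5*6 = 147 + 30 = 177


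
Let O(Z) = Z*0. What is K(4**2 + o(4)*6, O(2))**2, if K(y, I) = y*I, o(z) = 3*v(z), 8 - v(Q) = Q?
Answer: 0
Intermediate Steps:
v(Q) = 8 - Q
o(z) = 24 - 3*z (o(z) = 3*(8 - z) = 24 - 3*z)
O(Z) = 0
K(y, I) = I*y
K(4**2 + o(4)*6, O(2))**2 = (0*(4**2 + (24 - 3*4)*6))**2 = (0*(16 + (24 - 12)*6))**2 = (0*(16 + 12*6))**2 = (0*(16 + 72))**2 = (0*88)**2 = 0**2 = 0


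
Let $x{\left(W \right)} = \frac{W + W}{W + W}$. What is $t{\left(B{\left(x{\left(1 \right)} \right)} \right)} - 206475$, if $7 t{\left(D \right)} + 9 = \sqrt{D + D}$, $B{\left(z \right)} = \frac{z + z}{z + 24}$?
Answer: $- \frac{7226668}{35} \approx -2.0648 \cdot 10^{5}$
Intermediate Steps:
$x{\left(W \right)} = 1$ ($x{\left(W \right)} = \frac{2 W}{2 W} = 2 W \frac{1}{2 W} = 1$)
$B{\left(z \right)} = \frac{2 z}{24 + z}$
$t{\left(D \right)} = - \frac{9}{7} + \frac{\sqrt{2} \sqrt{D}}{7}$ ($t{\left(D \right)} = - \frac{9}{7} + \frac{\sqrt{D + D}}{7} = - \frac{9}{7} + \frac{\sqrt{2 D}}{7} = - \frac{9}{7} + \frac{\sqrt{2} \sqrt{D}}{7}$)
$t{\left(B{\left(x{\left(1 \right)} \right)} \right)} - 206475 = \left(- \frac{9}{7} + \frac{\sqrt{2} \sqrt{2 \cdot 1 \frac{1}{24 + 1}}}{7}\right) - 206475 = \left(- \frac{9}{7} + \frac{\sqrt{2} \sqrt{2 \cdot 1 \cdot \frac{1}{25}}}{7}\right) - 206475 = \left(- \frac{9}{7} + \frac{\sqrt{2} \sqrt{\frac{2}{25}}}{7}\right) - 206475 = \left(- \frac{9}{7} + \frac{\sqrt{2} \frac{\sqrt{2}}{5}}{7}\right) - 206475 = \left(- \frac{9}{7} + \frac{2}{35}\right) - 206475 = - \frac{43}{35} - 206475 = - \frac{7226668}{35}$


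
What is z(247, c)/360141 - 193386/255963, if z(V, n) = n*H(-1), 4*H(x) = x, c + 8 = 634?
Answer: -46457523757/61455180522 ≈ -0.75596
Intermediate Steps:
c = 626 (c = -8 + 634 = 626)
H(x) = x/4
z(V, n) = -n/4 (z(V, n) = n*((¼)*(-1)) = n*(-¼) = -n/4)
z(247, c)/360141 - 193386/255963 = -¼*626/360141 - 193386/255963 = -313/2*1/360141 - 193386*1/255963 = -313/720282 - 64462/85321 = -46457523757/61455180522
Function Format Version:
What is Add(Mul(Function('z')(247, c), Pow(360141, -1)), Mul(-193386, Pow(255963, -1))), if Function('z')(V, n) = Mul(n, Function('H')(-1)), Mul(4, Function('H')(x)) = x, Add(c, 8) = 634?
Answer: Rational(-46457523757, 61455180522) ≈ -0.75596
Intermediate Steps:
c = 626 (c = Add(-8, 634) = 626)
Function('H')(x) = Mul(Rational(1, 4), x)
Function('z')(V, n) = Mul(Rational(-1, 4), n) (Function('z')(V, n) = Mul(n, Mul(Rational(1, 4), -1)) = Mul(n, Rational(-1, 4)) = Mul(Rational(-1, 4), n))
Add(Mul(Function('z')(247, c), Pow(360141, -1)), Mul(-193386, Pow(255963, -1))) = Add(Mul(Mul(Rational(-1, 4), 626), Pow(360141, -1)), Mul(-193386, Pow(255963, -1))) = Add(Mul(Rational(-313, 2), Rational(1, 360141)), Mul(-193386, Rational(1, 255963))) = Add(Rational(-313, 720282), Rational(-64462, 85321)) = Rational(-46457523757, 61455180522)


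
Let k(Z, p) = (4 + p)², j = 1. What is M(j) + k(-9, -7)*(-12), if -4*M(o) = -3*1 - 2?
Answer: -427/4 ≈ -106.75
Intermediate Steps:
M(o) = 5/4 (M(o) = -(-3*1 - 2)/4 = -(-3 - 2)/4 = -¼*(-5) = 5/4)
M(j) + k(-9, -7)*(-12) = 5/4 + (4 - 7)²*(-12) = 5/4 + (-3)²*(-12) = 5/4 + 9*(-12) = 5/4 - 108 = -427/4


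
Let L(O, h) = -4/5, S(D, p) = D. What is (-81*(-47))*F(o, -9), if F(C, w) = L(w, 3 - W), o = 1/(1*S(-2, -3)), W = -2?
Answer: -15228/5 ≈ -3045.6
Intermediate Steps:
o = -½ (o = 1/(1*(-2)) = 1/(-2) = -½ ≈ -0.50000)
L(O, h) = -⅘ (L(O, h) = -4*⅕ = -⅘)
F(C, w) = -⅘
(-81*(-47))*F(o, -9) = -81*(-47)*(-⅘) = 3807*(-⅘) = -15228/5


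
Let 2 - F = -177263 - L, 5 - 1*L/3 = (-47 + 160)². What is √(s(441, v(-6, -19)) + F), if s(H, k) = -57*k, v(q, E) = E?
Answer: 2*√35014 ≈ 374.24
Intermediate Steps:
L = -38292 (L = 15 - 3*(-47 + 160)² = 15 - 3*113² = 15 - 3*12769 = 15 - 38307 = -38292)
F = 138973 (F = 2 - (-177263 - 1*(-38292)) = 2 - (-177263 + 38292) = 2 - 1*(-138971) = 2 + 138971 = 138973)
√(s(441, v(-6, -19)) + F) = √(-57*(-19) + 138973) = √(1083 + 138973) = √140056 = 2*√35014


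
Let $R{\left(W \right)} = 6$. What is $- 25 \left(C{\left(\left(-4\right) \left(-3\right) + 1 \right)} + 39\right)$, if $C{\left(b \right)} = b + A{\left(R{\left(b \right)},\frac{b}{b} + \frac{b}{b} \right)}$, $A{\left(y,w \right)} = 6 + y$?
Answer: $-1600$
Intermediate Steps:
$C{\left(b \right)} = 12 + b$ ($C{\left(b \right)} = b + \left(6 + 6\right) = b + 12 = 12 + b$)
$- 25 \left(C{\left(\left(-4\right) \left(-3\right) + 1 \right)} + 39\right) = - 25 \left(\left(12 + \left(\left(-4\right) \left(-3\right) + 1\right)\right) + 39\right) = - 25 \left(\left(12 + \left(12 + 1\right)\right) + 39\right) = - 25 \left(\left(12 + 13\right) + 39\right) = - 25 \left(25 + 39\right) = \left(-25\right) 64 = -1600$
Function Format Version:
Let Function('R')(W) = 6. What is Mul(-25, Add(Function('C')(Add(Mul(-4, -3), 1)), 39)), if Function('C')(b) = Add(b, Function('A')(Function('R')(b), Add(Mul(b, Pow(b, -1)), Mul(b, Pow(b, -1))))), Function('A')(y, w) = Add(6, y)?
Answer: -1600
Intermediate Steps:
Function('C')(b) = Add(12, b) (Function('C')(b) = Add(b, Add(6, 6)) = Add(b, 12) = Add(12, b))
Mul(-25, Add(Function('C')(Add(Mul(-4, -3), 1)), 39)) = Mul(-25, Add(Add(12, Add(Mul(-4, -3), 1)), 39)) = Mul(-25, Add(Add(12, Add(12, 1)), 39)) = Mul(-25, Add(Add(12, 13), 39)) = Mul(-25, Add(25, 39)) = Mul(-25, 64) = -1600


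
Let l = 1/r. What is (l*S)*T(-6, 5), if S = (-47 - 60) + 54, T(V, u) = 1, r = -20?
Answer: 53/20 ≈ 2.6500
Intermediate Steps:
S = -53 (S = -107 + 54 = -53)
l = -1/20 (l = 1/(-20) = -1/20 ≈ -0.050000)
(l*S)*T(-6, 5) = -1/20*(-53)*1 = (53/20)*1 = 53/20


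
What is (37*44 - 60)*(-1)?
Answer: -1568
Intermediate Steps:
(37*44 - 60)*(-1) = (1628 - 60)*(-1) = 1568*(-1) = -1568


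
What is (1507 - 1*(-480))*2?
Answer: 3974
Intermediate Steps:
(1507 - 1*(-480))*2 = (1507 + 480)*2 = 1987*2 = 3974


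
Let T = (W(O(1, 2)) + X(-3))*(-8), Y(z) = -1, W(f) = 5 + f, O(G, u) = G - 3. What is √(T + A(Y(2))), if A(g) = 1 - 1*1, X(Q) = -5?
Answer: 4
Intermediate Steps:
O(G, u) = -3 + G
A(g) = 0 (A(g) = 1 - 1 = 0)
T = 16 (T = ((5 + (-3 + 1)) - 5)*(-8) = ((5 - 2) - 5)*(-8) = (3 - 5)*(-8) = -2*(-8) = 16)
√(T + A(Y(2))) = √(16 + 0) = √16 = 4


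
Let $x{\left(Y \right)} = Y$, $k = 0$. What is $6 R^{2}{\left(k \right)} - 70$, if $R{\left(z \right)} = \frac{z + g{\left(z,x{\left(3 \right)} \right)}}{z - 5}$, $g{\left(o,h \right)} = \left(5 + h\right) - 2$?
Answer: $- \frac{1534}{25} \approx -61.36$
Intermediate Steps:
$g{\left(o,h \right)} = 3 + h$
$R{\left(z \right)} = \frac{6 + z}{-5 + z}$ ($R{\left(z \right)} = \frac{z + \left(3 + 3\right)}{z - 5} = \frac{z + 6}{-5 + z} = \frac{6 + z}{-5 + z}$)
$6 R^{2}{\left(k \right)} - 70 = 6 \left(\frac{6 + 0}{-5 + 0}\right)^{2} - 70 = 6 \left(\frac{1}{-5} \cdot 6\right)^{2} - 70 = 6 \left(\left(- \frac{1}{5}\right) 6\right)^{2} - 70 = 6 \left(- \frac{6}{5}\right)^{2} - 70 = 6 \cdot \frac{36}{25} - 70 = \frac{216}{25} - 70 = - \frac{1534}{25}$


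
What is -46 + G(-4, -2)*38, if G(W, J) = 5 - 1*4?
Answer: -8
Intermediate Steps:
G(W, J) = 1 (G(W, J) = 5 - 4 = 1)
-46 + G(-4, -2)*38 = -46 + 1*38 = -46 + 38 = -8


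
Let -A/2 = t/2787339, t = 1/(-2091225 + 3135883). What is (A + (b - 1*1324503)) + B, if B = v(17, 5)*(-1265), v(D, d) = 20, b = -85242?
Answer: -2089293485141648896/1455907992531 ≈ -1.4350e+6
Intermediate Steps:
t = 1/1044658 ≈ 9.5725e-7
A = -1/1455907992531 (A = -1/(522329*2787339) = -2*1/2911815985062 = -1/1455907992531 ≈ -6.8686e-13)
B = -25300 (B = 20*(-1265) = -25300)
(A + (b - 1*1324503)) + B = (-1/1455907992531 + (-85242 - 1*1324503)) - 25300 = (-1/1455907992531 + (-85242 - 1324503)) - 25300 = (-1/1455907992531 - 1409745) - 25300 = -2052459012930614596/1455907992531 - 25300 = -2089293485141648896/1455907992531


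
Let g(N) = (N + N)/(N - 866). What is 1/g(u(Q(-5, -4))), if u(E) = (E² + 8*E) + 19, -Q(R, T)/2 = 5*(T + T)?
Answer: 6193/14118 ≈ 0.43866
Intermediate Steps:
Q(R, T) = -20*T (Q(R, T) = -10*(T + T) = -10*2*T = -20*T)
u(E) = 19 + E² + 8*E
g(N) = 2*N/(-866 + N) (g(N) = (2*N)/(-866 + N) = 2*N/(-866 + N))
1/g(u(Q(-5, -4))) = 1/(2*(19 + (-20*(-4))² + 8*(-20*(-4)))/(-866 + (19 + (-20*(-4))² + 8*(-20*(-4))))) = 1/(2*(19 + 80² + 8*80)/(-866 + (19 + 80² + 8*80))) = 1/(2*(19 + 6400 + 640)/(-866 + (19 + 6400 + 640))) = 1/(2*7059/(-866 + 7059)) = 1/(2*7059/6193) = 1/(2*7059*(1/6193)) = 1/(14118/6193) = 6193/14118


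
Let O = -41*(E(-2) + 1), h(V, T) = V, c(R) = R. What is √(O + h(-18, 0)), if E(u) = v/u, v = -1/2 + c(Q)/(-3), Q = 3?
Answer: I*√359/2 ≈ 9.4736*I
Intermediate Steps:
v = -3/2 (v = -1/2 + 3/(-3) = -1*½ + 3*(-⅓) = -½ - 1 = -3/2 ≈ -1.5000)
E(u) = -3/(2*u)
O = -287/4 (O = -41*(-3/2/(-2) + 1) = -41*(-3/2*(-½) + 1) = -41*(¾ + 1) = -41*7/4 = -287/4 ≈ -71.750)
√(O + h(-18, 0)) = √(-287/4 - 18) = √(-359/4) = I*√359/2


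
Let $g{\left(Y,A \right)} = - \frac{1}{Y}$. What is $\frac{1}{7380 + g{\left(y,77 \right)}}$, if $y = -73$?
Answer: $\frac{73}{538741} \approx 0.0001355$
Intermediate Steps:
$\frac{1}{7380 + g{\left(y,77 \right)}} = \frac{1}{7380 - \frac{1}{-73}} = \frac{1}{7380 - - \frac{1}{73}} = \frac{1}{7380 + \frac{1}{73}} = \frac{1}{\frac{538741}{73}} = \frac{73}{538741}$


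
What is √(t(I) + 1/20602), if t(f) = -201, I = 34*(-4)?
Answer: I*√85312902602/20602 ≈ 14.177*I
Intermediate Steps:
I = -136
√(t(I) + 1/20602) = √(-201 + 1/20602) = √(-4141001/20602) = I*√85312902602/20602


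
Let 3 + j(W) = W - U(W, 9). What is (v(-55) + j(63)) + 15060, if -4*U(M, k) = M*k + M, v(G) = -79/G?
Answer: 1680683/110 ≈ 15279.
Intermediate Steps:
U(M, k) = -M/4 - M*k/4 (U(M, k) = -(M*k + M)/4 = -(M + M*k)/4 = -M/4 - M*k/4)
j(W) = -3 + 7*W/2 (j(W) = -3 + (W - (-1)*W*(1 + 9)/4) = -3 + (W - (-1)*W*10/4) = -3 + (W - (-5)*W/2) = -3 + (W + 5*W/2) = -3 + 7*W/2)
(v(-55) + j(63)) + 15060 = (-79/(-55) + (-3 + (7/2)*63)) + 15060 = (-79*(-1/55) + (-3 + 441/2)) + 15060 = (79/55 + 435/2) + 15060 = 24083/110 + 15060 = 1680683/110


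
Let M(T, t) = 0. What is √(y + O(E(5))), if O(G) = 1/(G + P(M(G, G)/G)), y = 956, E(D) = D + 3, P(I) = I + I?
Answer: √15298/4 ≈ 30.921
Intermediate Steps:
P(I) = 2*I
E(D) = 3 + D
O(G) = 1/G (O(G) = 1/(G + 2*(0/G)) = 1/(G + 2*0) = 1/(G + 0) = 1/G)
√(y + O(E(5))) = √(956 + 1/(3 + 5)) = √(956 + 1/8) = √(956 + ⅛) = √(7649/8) = √15298/4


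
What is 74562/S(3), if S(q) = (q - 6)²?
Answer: 24854/3 ≈ 8284.7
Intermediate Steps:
S(q) = (-6 + q)²
74562/S(3) = 74562/((-6 + 3)²) = 74562/((-3)²) = 74562/9 = 74562*(⅑) = 24854/3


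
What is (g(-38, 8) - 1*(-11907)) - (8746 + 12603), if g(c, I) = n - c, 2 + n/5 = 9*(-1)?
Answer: -9459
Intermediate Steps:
n = -55 (n = -10 + 5*(9*(-1)) = -10 + 5*(-9) = -10 - 45 = -55)
g(c, I) = -55 - c
(g(-38, 8) - 1*(-11907)) - (8746 + 12603) = ((-55 - 1*(-38)) - 1*(-11907)) - (8746 + 12603) = ((-55 + 38) + 11907) - 1*21349 = (-17 + 11907) - 21349 = 11890 - 21349 = -9459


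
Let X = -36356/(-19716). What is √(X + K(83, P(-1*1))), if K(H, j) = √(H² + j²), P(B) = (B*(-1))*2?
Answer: √(44799681 + 24295041*√6893)/4929 ≈ 9.2124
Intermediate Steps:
X = 9089/4929 (X = -36356*(-1/19716) = 9089/4929 ≈ 1.8440)
P(B) = -2*B (P(B) = -B*2 = -2*B)
√(X + K(83, P(-1*1))) = √(9089/4929 + √(83² + (-(-2))²)) = √(9089/4929 + √(6889 + (-2*(-1))²)) = √(9089/4929 + √(6889 + 2²)) = √(9089/4929 + √(6889 + 4)) = √(9089/4929 + √6893)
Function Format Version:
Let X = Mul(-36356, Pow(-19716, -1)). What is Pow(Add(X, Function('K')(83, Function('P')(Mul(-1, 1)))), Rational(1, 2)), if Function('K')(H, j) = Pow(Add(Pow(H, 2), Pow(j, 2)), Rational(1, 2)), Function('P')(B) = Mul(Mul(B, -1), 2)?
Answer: Mul(Rational(1, 4929), Pow(Add(44799681, Mul(24295041, Pow(6893, Rational(1, 2)))), Rational(1, 2))) ≈ 9.2124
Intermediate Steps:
X = Rational(9089, 4929) (X = Mul(-36356, Rational(-1, 19716)) = Rational(9089, 4929) ≈ 1.8440)
Function('P')(B) = Mul(-2, B) (Function('P')(B) = Mul(Mul(-1, B), 2) = Mul(-2, B))
Pow(Add(X, Function('K')(83, Function('P')(Mul(-1, 1)))), Rational(1, 2)) = Pow(Add(Rational(9089, 4929), Pow(Add(Pow(83, 2), Pow(Mul(-2, Mul(-1, 1)), 2)), Rational(1, 2))), Rational(1, 2)) = Pow(Add(Rational(9089, 4929), Pow(Add(6889, Pow(Mul(-2, -1), 2)), Rational(1, 2))), Rational(1, 2)) = Pow(Add(Rational(9089, 4929), Pow(Add(6889, Pow(2, 2)), Rational(1, 2))), Rational(1, 2)) = Pow(Add(Rational(9089, 4929), Pow(Add(6889, 4), Rational(1, 2))), Rational(1, 2)) = Pow(Add(Rational(9089, 4929), Pow(6893, Rational(1, 2))), Rational(1, 2))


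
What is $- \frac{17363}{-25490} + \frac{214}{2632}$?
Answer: $\frac{12788569}{16772420} \approx 0.76248$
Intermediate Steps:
$- \frac{17363}{-25490} + \frac{214}{2632} = \left(-17363\right) \left(- \frac{1}{25490}\right) + 214 \cdot \frac{1}{2632} = \frac{17363}{25490} + \frac{107}{1316} = \frac{12788569}{16772420}$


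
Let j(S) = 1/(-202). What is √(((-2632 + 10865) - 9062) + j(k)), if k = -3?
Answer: I*√33826718/202 ≈ 28.792*I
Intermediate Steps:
j(S) = -1/202
√(((-2632 + 10865) - 9062) + j(k)) = √(((-2632 + 10865) - 9062) - 1/202) = √((8233 - 9062) - 1/202) = √(-829 - 1/202) = √(-167459/202) = I*√33826718/202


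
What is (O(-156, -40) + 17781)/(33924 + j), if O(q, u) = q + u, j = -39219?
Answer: -3517/1059 ≈ -3.3211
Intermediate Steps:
(O(-156, -40) + 17781)/(33924 + j) = ((-156 - 40) + 17781)/(33924 - 39219) = (-196 + 17781)/(-5295) = 17585*(-1/5295) = -3517/1059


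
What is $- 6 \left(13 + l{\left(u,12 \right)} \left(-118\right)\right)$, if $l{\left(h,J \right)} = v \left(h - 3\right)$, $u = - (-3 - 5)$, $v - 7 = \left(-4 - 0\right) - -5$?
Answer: $28242$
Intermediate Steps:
$v = 8$ ($v = 7 - -1 = 7 + \left(\left(-4 + 0\right) + 5\right) = 7 + \left(-4 + 5\right) = 7 + 1 = 8$)
$u = 8$ ($u = \left(-1\right) \left(-8\right) = 8$)
$l{\left(h,J \right)} = -24 + 8 h$ ($l{\left(h,J \right)} = 8 \left(h - 3\right) = 8 \left(-3 + h\right) = -24 + 8 h$)
$- 6 \left(13 + l{\left(u,12 \right)} \left(-118\right)\right) = - 6 \left(13 + \left(-24 + 8 \cdot 8\right) \left(-118\right)\right) = - 6 \left(13 + \left(-24 + 64\right) \left(-118\right)\right) = - 6 \left(13 + 40 \left(-118\right)\right) = - 6 \left(13 - 4720\right) = \left(-6\right) \left(-4707\right) = 28242$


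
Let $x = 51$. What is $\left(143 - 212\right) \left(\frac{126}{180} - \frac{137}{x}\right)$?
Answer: $\frac{23299}{170} \approx 137.05$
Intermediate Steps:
$\left(143 - 212\right) \left(\frac{126}{180} - \frac{137}{x}\right) = \left(143 - 212\right) \left(\frac{126}{180} - \frac{137}{51}\right) = \left(143 - 212\right) \left(126 \cdot \frac{1}{180} - \frac{137}{51}\right) = \left(143 - 212\right) \left(\frac{7}{10} - \frac{137}{51}\right) = \left(-69\right) \left(- \frac{1013}{510}\right) = \frac{23299}{170}$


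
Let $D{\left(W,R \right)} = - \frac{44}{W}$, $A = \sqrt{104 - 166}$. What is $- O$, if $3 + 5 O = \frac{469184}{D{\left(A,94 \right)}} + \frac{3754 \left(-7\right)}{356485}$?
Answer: $\frac{1095733}{1782425} + \frac{117296 i \sqrt{62}}{55} \approx 0.61474 + 16793.0 i$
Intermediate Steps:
$A = i \sqrt{62}$ ($A = \sqrt{-62} = i \sqrt{62} \approx 7.874 i$)
$O = - \frac{1095733}{1782425} - \frac{117296 i \sqrt{62}}{55}$ ($O = - \frac{3}{5} + \frac{\frac{469184}{\left(-44\right) \frac{1}{i \sqrt{62}}} + \frac{3754 \left(-7\right)}{356485}}{5} = - \frac{3}{5} + \frac{\frac{469184}{\left(-44\right) \left(- \frac{i \sqrt{62}}{62}\right)} - \frac{26278}{356485}}{5} = - \frac{3}{5} + \frac{\frac{469184}{\frac{22}{31} i \sqrt{62}} - \frac{26278}{356485}}{5} = - \frac{3}{5} + \frac{469184 \left(- \frac{i \sqrt{62}}{44}\right) - \frac{26278}{356485}}{5} = - \frac{3}{5} + \frac{- \frac{117296 i \sqrt{62}}{11} - \frac{26278}{356485}}{5} = - \frac{3}{5} + \frac{- \frac{26278}{356485} - \frac{117296 i \sqrt{62}}{11}}{5} = - \frac{3}{5} - \left(\frac{26278}{1782425} + \frac{117296 i \sqrt{62}}{55}\right) = - \frac{1095733}{1782425} - \frac{117296 i \sqrt{62}}{55} \approx -0.61474 - 16793.0 i$)
$- O = - (- \frac{1095733}{1782425} - \frac{117296 i \sqrt{62}}{55}) = \frac{1095733}{1782425} + \frac{117296 i \sqrt{62}}{55}$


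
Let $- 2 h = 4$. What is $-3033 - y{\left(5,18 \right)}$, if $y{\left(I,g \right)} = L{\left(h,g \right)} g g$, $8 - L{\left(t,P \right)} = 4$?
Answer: $-4329$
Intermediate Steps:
$h = -2$ ($h = \left(- \frac{1}{2}\right) 4 = -2$)
$L{\left(t,P \right)} = 4$ ($L{\left(t,P \right)} = 8 - 4 = 4$)
$y{\left(I,g \right)} = 4 g^{2}$ ($y{\left(I,g \right)} = 4 g g = 4 g^{2}$)
$-3033 - y{\left(5,18 \right)} = -3033 - 4 \cdot 18^{2} = -3033 - 4 \cdot 324 = -3033 - 1296 = -4329$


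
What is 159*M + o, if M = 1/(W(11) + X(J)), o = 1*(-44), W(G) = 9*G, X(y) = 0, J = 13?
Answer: -1399/33 ≈ -42.394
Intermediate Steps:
o = -44
M = 1/99 (M = 1/(9*11 + 0) = 1/(99 + 0) = 1/99 ≈ 0.010101)
159*M + o = 159*(1/99) - 44 = 53/33 - 44 = -1399/33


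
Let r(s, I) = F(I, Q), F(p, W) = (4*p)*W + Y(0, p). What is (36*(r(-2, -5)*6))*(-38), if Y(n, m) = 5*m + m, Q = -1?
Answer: 82080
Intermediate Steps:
Y(n, m) = 6*m
F(p, W) = 6*p + 4*W*p (F(p, W) = (4*p)*W + 6*p = 4*W*p + 6*p = 6*p + 4*W*p)
r(s, I) = 2*I (r(s, I) = 2*I*(3 + 2*(-1)) = 2*I*(3 - 2) = 2*I*1 = 2*I)
(36*(r(-2, -5)*6))*(-38) = (36*((2*(-5))*6))*(-38) = (36*(-10*6))*(-38) = (36*(-60))*(-38) = -2160*(-38) = 82080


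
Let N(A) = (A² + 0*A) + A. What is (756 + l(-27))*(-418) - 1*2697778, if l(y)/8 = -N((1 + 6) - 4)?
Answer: -2973658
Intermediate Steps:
N(A) = A + A² (N(A) = (A² + 0) + A = A² + A = A + A²)
l(y) = -96 (l(y) = 8*(-((1 + 6) - 4)*(1 + ((1 + 6) - 4))) = 8*(-(7 - 4)*(1 + (7 - 4))) = 8*(-3*(1 + 3)) = 8*(-3*4) = 8*(-1*12) = 8*(-12) = -96)
(756 + l(-27))*(-418) - 1*2697778 = (756 - 96)*(-418) - 1*2697778 = 660*(-418) - 2697778 = -275880 - 2697778 = -2973658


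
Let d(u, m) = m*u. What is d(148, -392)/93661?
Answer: -58016/93661 ≈ -0.61943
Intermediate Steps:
d(148, -392)/93661 = -392*148/93661 = -58016*1/93661 = -58016/93661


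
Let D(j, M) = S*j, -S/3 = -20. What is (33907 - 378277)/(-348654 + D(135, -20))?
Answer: 57395/56759 ≈ 1.0112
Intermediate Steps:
S = 60 (S = -3*(-20) = 60)
D(j, M) = 60*j
(33907 - 378277)/(-348654 + D(135, -20)) = (33907 - 378277)/(-348654 + 60*135) = -344370/(-348654 + 8100) = -344370/(-340554) = -344370*(-1/340554) = 57395/56759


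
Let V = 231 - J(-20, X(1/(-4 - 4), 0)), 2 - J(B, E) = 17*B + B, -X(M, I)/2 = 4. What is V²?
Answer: 17161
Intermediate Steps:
X(M, I) = -8 (X(M, I) = -2*4 = -8)
J(B, E) = 2 - 18*B (J(B, E) = 2 - (17*B + B) = 2 - 18*B)
V = -131 (V = 231 - (2 - 18*(-20)) = 231 - (2 + 360) = 231 - 1*362 = 231 - 362 = -131)
V² = (-131)² = 17161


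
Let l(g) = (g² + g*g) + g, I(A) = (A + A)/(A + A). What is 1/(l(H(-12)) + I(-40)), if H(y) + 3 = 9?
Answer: 1/79 ≈ 0.012658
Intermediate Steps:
H(y) = 6 (H(y) = -3 + 9 = 6)
I(A) = 1 (I(A) = (2*A)/((2*A)) = (2*A)*(1/(2*A)) = 1)
l(g) = g + 2*g² (l(g) = (g² + g²) + g = 2*g² + g = g + 2*g²)
1/(l(H(-12)) + I(-40)) = 1/(6*(1 + 2*6) + 1) = 1/(6*(1 + 12) + 1) = 1/(6*13 + 1) = 1/(78 + 1) = 1/79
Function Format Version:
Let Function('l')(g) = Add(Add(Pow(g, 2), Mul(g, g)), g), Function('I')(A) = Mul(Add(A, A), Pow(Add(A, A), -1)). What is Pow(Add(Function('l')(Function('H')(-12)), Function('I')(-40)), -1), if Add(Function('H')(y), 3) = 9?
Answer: Rational(1, 79) ≈ 0.012658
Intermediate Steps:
Function('H')(y) = 6 (Function('H')(y) = Add(-3, 9) = 6)
Function('I')(A) = 1 (Function('I')(A) = Mul(Mul(2, A), Pow(Mul(2, A), -1)) = Mul(Mul(2, A), Mul(Rational(1, 2), Pow(A, -1))) = 1)
Function('l')(g) = Add(g, Mul(2, Pow(g, 2))) (Function('l')(g) = Add(Add(Pow(g, 2), Pow(g, 2)), g) = Add(Mul(2, Pow(g, 2)), g) = Add(g, Mul(2, Pow(g, 2))))
Pow(Add(Function('l')(Function('H')(-12)), Function('I')(-40)), -1) = Pow(Add(Mul(6, Add(1, Mul(2, 6))), 1), -1) = Pow(Add(Mul(6, Add(1, 12)), 1), -1) = Pow(Add(Mul(6, 13), 1), -1) = Pow(Add(78, 1), -1) = Pow(79, -1) = Rational(1, 79)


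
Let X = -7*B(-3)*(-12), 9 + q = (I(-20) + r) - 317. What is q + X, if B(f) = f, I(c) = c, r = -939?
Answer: -1537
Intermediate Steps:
q = -1285 (q = -9 + ((-20 - 939) - 317) = -9 + (-959 - 317) = -9 - 1276 = -1285)
X = -252 (X = -7*(-3)*(-12) = 21*(-12) = -252)
q + X = -1285 - 252 = -1537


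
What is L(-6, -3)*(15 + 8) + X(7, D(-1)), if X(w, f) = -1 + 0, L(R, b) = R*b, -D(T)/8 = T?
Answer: 413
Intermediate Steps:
D(T) = -8*T
X(w, f) = -1
L(-6, -3)*(15 + 8) + X(7, D(-1)) = (-6*(-3))*(15 + 8) - 1 = 18*23 - 1 = 414 - 1 = 413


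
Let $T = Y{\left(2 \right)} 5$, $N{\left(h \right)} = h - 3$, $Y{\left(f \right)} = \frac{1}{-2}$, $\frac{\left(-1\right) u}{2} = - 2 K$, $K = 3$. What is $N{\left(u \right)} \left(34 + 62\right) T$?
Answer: $-2160$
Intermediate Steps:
$u = 12$ ($u = - 2 \left(\left(-2\right) 3\right) = \left(-2\right) \left(-6\right) = 12$)
$Y{\left(f \right)} = - \frac{1}{2}$
$N{\left(h \right)} = -3 + h$ ($N{\left(h \right)} = h - 3 = -3 + h$)
$T = - \frac{5}{2}$ ($T = \left(- \frac{1}{2}\right) 5 = - \frac{5}{2} \approx -2.5$)
$N{\left(u \right)} \left(34 + 62\right) T = \left(-3 + 12\right) \left(34 + 62\right) \left(- \frac{5}{2}\right) = 9 \cdot 96 \left(- \frac{5}{2}\right) = 864 \left(- \frac{5}{2}\right) = -2160$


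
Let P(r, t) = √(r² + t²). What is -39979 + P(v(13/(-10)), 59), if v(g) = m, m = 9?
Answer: -39979 + √3562 ≈ -39919.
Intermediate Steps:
v(g) = 9
-39979 + P(v(13/(-10)), 59) = -39979 + √(9² + 59²) = -39979 + √(81 + 3481) = -39979 + √3562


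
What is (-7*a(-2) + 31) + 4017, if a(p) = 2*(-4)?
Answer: 4104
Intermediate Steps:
a(p) = -8
(-7*a(-2) + 31) + 4017 = (-7*(-8) + 31) + 4017 = (56 + 31) + 4017 = 87 + 4017 = 4104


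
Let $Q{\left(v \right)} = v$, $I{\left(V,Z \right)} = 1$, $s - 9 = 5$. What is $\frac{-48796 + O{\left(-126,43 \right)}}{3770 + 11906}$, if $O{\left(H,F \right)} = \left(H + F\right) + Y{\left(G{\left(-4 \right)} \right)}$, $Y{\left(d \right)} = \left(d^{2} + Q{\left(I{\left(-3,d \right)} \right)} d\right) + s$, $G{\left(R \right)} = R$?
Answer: $- \frac{48853}{15676} \approx -3.1164$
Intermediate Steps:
$s = 14$ ($s = 9 + 5 = 14$)
$Y{\left(d \right)} = 14 + d + d^{2}$ ($Y{\left(d \right)} = \left(d^{2} + 1 d\right) + 14 = \left(d^{2} + d\right) + 14 = \left(d + d^{2}\right) + 14 = 14 + d + d^{2}$)
$O{\left(H,F \right)} = 26 + F + H$ ($O{\left(H,F \right)} = \left(H + F\right) + \left(14 - 4 + \left(-4\right)^{2}\right) = \left(F + H\right) + \left(14 - 4 + 16\right) = \left(F + H\right) + 26 = 26 + F + H$)
$\frac{-48796 + O{\left(-126,43 \right)}}{3770 + 11906} = \frac{-48796 + \left(26 + 43 - 126\right)}{3770 + 11906} = \frac{-48796 - 57}{15676} = \left(-48853\right) \frac{1}{15676} = - \frac{48853}{15676}$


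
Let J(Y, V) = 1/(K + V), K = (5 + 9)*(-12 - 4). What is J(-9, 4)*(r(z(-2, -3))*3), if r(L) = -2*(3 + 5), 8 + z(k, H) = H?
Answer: 12/55 ≈ 0.21818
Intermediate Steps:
z(k, H) = -8 + H
r(L) = -16 (r(L) = -2*8 = -16)
K = -224 (K = 14*(-16) = -224)
J(Y, V) = 1/(-224 + V)
J(-9, 4)*(r(z(-2, -3))*3) = (-16*3)/(-224 + 4) = -48/(-220) = -1/220*(-48) = 12/55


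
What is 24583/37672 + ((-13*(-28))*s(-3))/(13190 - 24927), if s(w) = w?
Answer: 329668495/442156264 ≈ 0.74559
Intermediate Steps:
24583/37672 + ((-13*(-28))*s(-3))/(13190 - 24927) = 24583/37672 + (-13*(-28)*(-3))/(13190 - 24927) = 24583*(1/37672) + (364*(-3))/(-11737) = 24583/37672 - 1092*(-1/11737) = 24583/37672 + 1092/11737 = 329668495/442156264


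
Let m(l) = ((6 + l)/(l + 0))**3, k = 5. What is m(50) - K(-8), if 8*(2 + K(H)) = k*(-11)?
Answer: 1284991/125000 ≈ 10.280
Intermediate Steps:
K(H) = -71/8 (K(H) = -2 + (5*(-11))/8 = -2 + (1/8)*(-55) = -2 - 55/8 = -71/8)
m(l) = (6 + l)**3/l**3 (m(l) = ((6 + l)/l)**3 = (6 + l)**3/l**3)
m(50) - K(-8) = (6 + 50)**3/50**3 - 1*(-71/8) = (1/125000)*56**3 + 71/8 = (1/125000)*175616 + 71/8 = 21952/15625 + 71/8 = 1284991/125000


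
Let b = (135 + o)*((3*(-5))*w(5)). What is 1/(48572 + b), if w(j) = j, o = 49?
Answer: 1/34772 ≈ 2.8759e-5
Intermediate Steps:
b = -13800 (b = (135 + 49)*((3*(-5))*5) = 184*(-15*5) = 184*(-75) = -13800)
1/(48572 + b) = 1/(48572 - 13800) = 1/34772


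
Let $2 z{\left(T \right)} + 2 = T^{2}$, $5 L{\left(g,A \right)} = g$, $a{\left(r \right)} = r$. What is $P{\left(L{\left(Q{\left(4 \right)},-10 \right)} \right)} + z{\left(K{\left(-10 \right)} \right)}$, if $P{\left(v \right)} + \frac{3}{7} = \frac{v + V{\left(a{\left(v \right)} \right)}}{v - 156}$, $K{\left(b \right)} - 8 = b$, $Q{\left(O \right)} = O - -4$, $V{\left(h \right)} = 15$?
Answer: $\frac{2507}{5404} \approx 0.46392$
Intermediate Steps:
$Q{\left(O \right)} = 4 + O$ ($Q{\left(O \right)} = O + 4 = 4 + O$)
$L{\left(g,A \right)} = \frac{g}{5}$
$K{\left(b \right)} = 8 + b$
$P{\left(v \right)} = - \frac{3}{7} + \frac{15 + v}{-156 + v}$ ($P{\left(v \right)} = - \frac{3}{7} + \frac{v + 15}{v - 156} = - \frac{3}{7} + \frac{15 + v}{-156 + v}$)
$z{\left(T \right)} = -1 + \frac{T^{2}}{2}$
$P{\left(L{\left(Q{\left(4 \right)},-10 \right)} \right)} + z{\left(K{\left(-10 \right)} \right)} = \frac{573 + 4 \frac{4 + 4}{5}}{7 \left(-156 + \frac{4 + 4}{5}\right)} - \left(1 - \frac{\left(8 - 10\right)^{2}}{2}\right) = \frac{573 + 4 \cdot \frac{1}{5} \cdot 8}{7 \left(-156 + \frac{1}{5} \cdot 8\right)} - \left(1 - \frac{\left(-2\right)^{2}}{2}\right) = \frac{573 + 4 \cdot \frac{8}{5}}{7 \left(-156 + \frac{8}{5}\right)} + \left(-1 + \frac{1}{2} \cdot 4\right) = \frac{573 + \frac{32}{5}}{7 \left(- \frac{772}{5}\right)} + \left(-1 + 2\right) = \frac{1}{7} \left(- \frac{5}{772}\right) \frac{2897}{5} + 1 = - \frac{2897}{5404} + 1 = \frac{2507}{5404}$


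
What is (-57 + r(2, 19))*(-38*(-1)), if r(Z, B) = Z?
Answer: -2090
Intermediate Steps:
(-57 + r(2, 19))*(-38*(-1)) = (-57 + 2)*(-38*(-1)) = -55*38 = -2090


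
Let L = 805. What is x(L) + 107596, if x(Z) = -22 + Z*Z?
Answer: 755599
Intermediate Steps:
x(Z) = -22 + Z²
x(L) + 107596 = (-22 + 805²) + 107596 = (-22 + 648025) + 107596 = 648003 + 107596 = 755599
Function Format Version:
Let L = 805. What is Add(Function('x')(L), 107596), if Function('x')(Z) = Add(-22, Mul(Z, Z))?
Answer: 755599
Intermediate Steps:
Function('x')(Z) = Add(-22, Pow(Z, 2))
Add(Function('x')(L), 107596) = Add(Add(-22, Pow(805, 2)), 107596) = Add(Add(-22, 648025), 107596) = Add(648003, 107596) = 755599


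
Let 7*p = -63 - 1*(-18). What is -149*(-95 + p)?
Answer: 105790/7 ≈ 15113.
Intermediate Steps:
p = -45/7 (p = (-63 - 1*(-18))/7 = (-63 + 18)/7 = (1/7)*(-45) = -45/7 ≈ -6.4286)
-149*(-95 + p) = -149*(-95 - 45/7) = -149*(-710/7) = 105790/7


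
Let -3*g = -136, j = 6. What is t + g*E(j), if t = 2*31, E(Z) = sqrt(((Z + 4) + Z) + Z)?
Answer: 62 + 136*sqrt(22)/3 ≈ 274.63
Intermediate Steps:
E(Z) = sqrt(4 + 3*Z) (E(Z) = sqrt(((4 + Z) + Z) + Z) = sqrt((4 + 2*Z) + Z) = sqrt(4 + 3*Z))
t = 62
g = 136/3 (g = -1/3*(-136) = 136/3 ≈ 45.333)
t + g*E(j) = 62 + 136*sqrt(4 + 3*6)/3 = 62 + 136*sqrt(4 + 18)/3 = 62 + 136*sqrt(22)/3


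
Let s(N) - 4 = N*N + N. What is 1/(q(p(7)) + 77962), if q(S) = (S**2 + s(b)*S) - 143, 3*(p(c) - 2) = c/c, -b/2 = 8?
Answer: 9/705544 ≈ 1.2756e-5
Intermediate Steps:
b = -16 (b = -2*8 = -16)
s(N) = 4 + N + N**2 (s(N) = 4 + (N*N + N) = 4 + (N**2 + N) = 4 + (N + N**2) = 4 + N + N**2)
p(c) = 7/3 (p(c) = 2 + (c/c)/3 = 2 + (1/3)*1 = 2 + 1/3 = 7/3)
q(S) = -143 + S**2 + 244*S (q(S) = (S**2 + (4 - 16 + (-16)**2)*S) - 143 = (S**2 + (4 - 16 + 256)*S) - 143 = (S**2 + 244*S) - 143 = -143 + S**2 + 244*S)
1/(q(p(7)) + 77962) = 1/((-143 + (7/3)**2 + 244*(7/3)) + 77962) = 1/((-143 + 49/9 + 1708/3) + 77962) = 1/(3886/9 + 77962) = 1/(705544/9) = 9/705544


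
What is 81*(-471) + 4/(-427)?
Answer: -16290481/427 ≈ -38151.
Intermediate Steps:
81*(-471) + 4/(-427) = -38151 + 4*(-1/427) = -38151 - 4/427 = -16290481/427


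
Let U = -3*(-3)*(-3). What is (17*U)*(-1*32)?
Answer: 14688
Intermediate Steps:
U = -27 (U = 9*(-3) = -27)
(17*U)*(-1*32) = (17*(-27))*(-1*32) = -459*(-32) = 14688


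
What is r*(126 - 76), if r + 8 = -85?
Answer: -4650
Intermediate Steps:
r = -93 (r = -8 - 85 = -93)
r*(126 - 76) = -93*(126 - 76) = -93*50 = -4650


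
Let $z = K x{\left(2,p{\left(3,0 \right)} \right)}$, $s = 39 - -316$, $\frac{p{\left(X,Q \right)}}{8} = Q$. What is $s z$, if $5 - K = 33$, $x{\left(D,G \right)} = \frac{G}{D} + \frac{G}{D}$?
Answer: $0$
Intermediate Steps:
$p{\left(X,Q \right)} = 8 Q$
$x{\left(D,G \right)} = \frac{2 G}{D}$
$K = -28$ ($K = 5 - 33 = -28$)
$s = 355$ ($s = 39 + 316 = 355$)
$z = 0$ ($z = - 28 \frac{2 \cdot 8 \cdot 0}{2} = - 28 \cdot 2 \cdot 0 \cdot \frac{1}{2} = \left(-28\right) 0 = 0$)
$s z = 355 \cdot 0 = 0$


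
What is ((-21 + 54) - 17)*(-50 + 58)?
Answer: 128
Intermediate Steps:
((-21 + 54) - 17)*(-50 + 58) = (33 - 17)*8 = 16*8 = 128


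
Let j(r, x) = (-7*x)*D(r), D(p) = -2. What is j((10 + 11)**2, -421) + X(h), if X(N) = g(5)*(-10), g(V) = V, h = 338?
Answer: -5944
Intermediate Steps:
X(N) = -50 (X(N) = 5*(-10) = -50)
j(r, x) = 14*x (j(r, x) = -7*x*(-2) = 14*x)
j((10 + 11)**2, -421) + X(h) = 14*(-421) - 50 = -5894 - 50 = -5944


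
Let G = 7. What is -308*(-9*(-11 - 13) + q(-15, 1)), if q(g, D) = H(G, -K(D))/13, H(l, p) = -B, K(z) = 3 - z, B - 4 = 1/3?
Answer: -199276/3 ≈ -66425.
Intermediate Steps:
B = 13/3 (B = 4 + 1/3 = 4 + ⅓ = 13/3 ≈ 4.3333)
H(l, p) = -13/3 (H(l, p) = -1*13/3 = -13/3)
q(g, D) = -⅓ (q(g, D) = -13/3/13 = -13/3*1/13 = -⅓)
-308*(-9*(-11 - 13) + q(-15, 1)) = -308*(-9*(-11 - 13) - ⅓) = -308*(-9*(-24) - ⅓) = -308*(216 - ⅓) = -308*647/3 = -199276/3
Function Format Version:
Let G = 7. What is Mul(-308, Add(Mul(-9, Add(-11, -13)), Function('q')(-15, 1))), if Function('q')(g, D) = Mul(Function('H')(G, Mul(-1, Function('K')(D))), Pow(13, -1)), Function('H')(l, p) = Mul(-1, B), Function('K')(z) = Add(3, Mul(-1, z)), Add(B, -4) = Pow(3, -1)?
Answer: Rational(-199276, 3) ≈ -66425.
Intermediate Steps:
B = Rational(13, 3) (B = Add(4, Pow(3, -1)) = Add(4, Rational(1, 3)) = Rational(13, 3) ≈ 4.3333)
Function('H')(l, p) = Rational(-13, 3) (Function('H')(l, p) = Mul(-1, Rational(13, 3)) = Rational(-13, 3))
Function('q')(g, D) = Rational(-1, 3) (Function('q')(g, D) = Mul(Rational(-13, 3), Pow(13, -1)) = Mul(Rational(-13, 3), Rational(1, 13)) = Rational(-1, 3))
Mul(-308, Add(Mul(-9, Add(-11, -13)), Function('q')(-15, 1))) = Mul(-308, Add(Mul(-9, Add(-11, -13)), Rational(-1, 3))) = Mul(-308, Add(Mul(-9, -24), Rational(-1, 3))) = Mul(-308, Add(216, Rational(-1, 3))) = Mul(-308, Rational(647, 3)) = Rational(-199276, 3)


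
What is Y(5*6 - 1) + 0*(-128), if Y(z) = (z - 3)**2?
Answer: 676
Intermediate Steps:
Y(z) = (-3 + z)**2
Y(5*6 - 1) + 0*(-128) = (-3 + (5*6 - 1))**2 + 0*(-128) = (-3 + (30 - 1))**2 + 0 = (-3 + 29)**2 + 0 = 26**2 + 0 = 676 + 0 = 676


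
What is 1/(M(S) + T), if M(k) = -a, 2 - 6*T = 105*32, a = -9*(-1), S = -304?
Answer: -3/1706 ≈ -0.0017585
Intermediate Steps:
a = 9
T = -1679/3 (T = ⅓ - 35*32/2 = ⅓ - ⅙*3360 = ⅓ - 560 = -1679/3 ≈ -559.67)
M(k) = -9 (M(k) = -1*9 = -9)
1/(M(S) + T) = 1/(-9 - 1679/3) = 1/(-1706/3) = -3/1706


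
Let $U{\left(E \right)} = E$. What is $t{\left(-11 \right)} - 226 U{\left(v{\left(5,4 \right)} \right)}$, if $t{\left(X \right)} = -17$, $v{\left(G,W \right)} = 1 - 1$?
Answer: $-17$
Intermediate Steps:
$v{\left(G,W \right)} = 0$ ($v{\left(G,W \right)} = 1 - 1 = 0$)
$t{\left(-11 \right)} - 226 U{\left(v{\left(5,4 \right)} \right)} = -17 - 0 = -17 + 0 = -17$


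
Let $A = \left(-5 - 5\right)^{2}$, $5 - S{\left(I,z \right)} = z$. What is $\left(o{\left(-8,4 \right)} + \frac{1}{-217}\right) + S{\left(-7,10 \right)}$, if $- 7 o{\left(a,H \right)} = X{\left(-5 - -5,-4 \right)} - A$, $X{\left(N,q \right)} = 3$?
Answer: $\frac{1921}{217} \approx 8.8525$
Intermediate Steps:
$S{\left(I,z \right)} = 5 - z$
$A = 100$ ($A = \left(-10\right)^{2} = 100$)
$o{\left(a,H \right)} = \frac{97}{7}$ ($o{\left(a,H \right)} = - \frac{3 - 100}{7} = \left(- \frac{1}{7}\right) \left(-97\right) = \frac{97}{7}$)
$\left(o{\left(-8,4 \right)} + \frac{1}{-217}\right) + S{\left(-7,10 \right)} = \left(\frac{97}{7} + \frac{1}{-217}\right) + \left(5 - 10\right) = \left(\frac{97}{7} - \frac{1}{217}\right) + \left(5 - 10\right) = \frac{3006}{217} - 5 = \frac{1921}{217}$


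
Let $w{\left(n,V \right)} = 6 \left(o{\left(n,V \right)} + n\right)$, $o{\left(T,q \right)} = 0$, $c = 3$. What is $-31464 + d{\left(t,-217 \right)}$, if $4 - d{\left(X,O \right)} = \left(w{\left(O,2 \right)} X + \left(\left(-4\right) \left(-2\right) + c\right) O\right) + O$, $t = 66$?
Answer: $57076$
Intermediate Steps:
$w{\left(n,V \right)} = 6 n$ ($w{\left(n,V \right)} = 6 \left(0 + n\right) = 6 n$)
$d{\left(X,O \right)} = 4 - 12 O - 6 O X$ ($d{\left(X,O \right)} = 4 - \left(\left(6 O X + \left(\left(-4\right) \left(-2\right) + 3\right) O\right) + O\right) = 4 - \left(\left(6 O X + \left(8 + 3\right) O\right) + O\right) = 4 - \left(\left(6 O X + 11 O\right) + O\right) = 4 - \left(\left(11 O + 6 O X\right) + O\right) = 4 - \left(12 O + 6 O X\right) = 4 - 12 O - 6 O X$)
$-31464 + d{\left(t,-217 \right)} = -31464 - \left(-2608 - 85932\right) = -31464 + \left(4 + 2604 + 85932\right) = -31464 + 88540 = 57076$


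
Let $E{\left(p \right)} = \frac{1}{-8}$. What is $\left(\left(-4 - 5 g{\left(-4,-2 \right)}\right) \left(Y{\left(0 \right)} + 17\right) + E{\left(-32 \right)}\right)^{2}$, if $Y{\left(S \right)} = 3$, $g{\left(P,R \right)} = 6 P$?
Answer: $\frac{344436481}{64} \approx 5.3818 \cdot 10^{6}$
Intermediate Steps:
$E{\left(p \right)} = - \frac{1}{8}$
$\left(\left(-4 - 5 g{\left(-4,-2 \right)}\right) \left(Y{\left(0 \right)} + 17\right) + E{\left(-32 \right)}\right)^{2} = \left(\left(-4 - 5 \cdot 6 \left(-4\right)\right) \left(3 + 17\right) - \frac{1}{8}\right)^{2} = \left(\left(-4 - -120\right) 20 - \frac{1}{8}\right)^{2} = \left(\left(-4 + 120\right) 20 - \frac{1}{8}\right)^{2} = \left(116 \cdot 20 - \frac{1}{8}\right)^{2} = \left(2320 - \frac{1}{8}\right)^{2} = \left(\frac{18559}{8}\right)^{2} = \frac{344436481}{64}$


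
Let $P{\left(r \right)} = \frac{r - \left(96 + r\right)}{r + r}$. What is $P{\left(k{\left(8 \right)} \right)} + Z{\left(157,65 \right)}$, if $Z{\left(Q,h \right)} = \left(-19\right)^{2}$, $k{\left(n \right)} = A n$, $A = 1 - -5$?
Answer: $360$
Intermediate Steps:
$A = 6$ ($A = 1 + 5 = 6$)
$k{\left(n \right)} = 6 n$
$P{\left(r \right)} = - \frac{48}{r}$ ($P{\left(r \right)} = - \frac{96}{2 r} = - 96 \frac{1}{2 r} = - \frac{48}{r}$)
$Z{\left(Q,h \right)} = 361$
$P{\left(k{\left(8 \right)} \right)} + Z{\left(157,65 \right)} = - \frac{48}{6 \cdot 8} + 361 = - \frac{48}{48} + 361 = \left(-48\right) \frac{1}{48} + 361 = -1 + 361 = 360$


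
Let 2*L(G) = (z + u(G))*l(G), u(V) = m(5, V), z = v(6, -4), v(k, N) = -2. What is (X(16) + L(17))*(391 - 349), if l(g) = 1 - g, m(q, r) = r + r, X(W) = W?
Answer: -10080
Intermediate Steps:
z = -2
m(q, r) = 2*r
u(V) = 2*V
L(G) = (1 - G)*(-2 + 2*G)/2 (L(G) = ((-2 + 2*G)*(1 - G))/2 = ((1 - G)*(-2 + 2*G))/2 = (1 - G)*(-2 + 2*G)/2)
(X(16) + L(17))*(391 - 349) = (16 - (-1 + 17)²)*(391 - 349) = (16 - 1*16²)*42 = (16 - 1*256)*42 = (16 - 256)*42 = -240*42 = -10080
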